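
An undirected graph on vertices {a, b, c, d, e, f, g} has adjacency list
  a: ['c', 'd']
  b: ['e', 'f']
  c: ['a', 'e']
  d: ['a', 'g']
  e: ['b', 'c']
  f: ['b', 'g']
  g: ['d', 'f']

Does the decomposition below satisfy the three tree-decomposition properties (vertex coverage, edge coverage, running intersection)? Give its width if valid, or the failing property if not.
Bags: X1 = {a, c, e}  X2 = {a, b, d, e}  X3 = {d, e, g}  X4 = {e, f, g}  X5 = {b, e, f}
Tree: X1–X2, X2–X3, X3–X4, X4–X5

No — bags containing vertex b are not connected in the tree.

A tree decomposition must satisfy three properties: every vertex lies in some bag; for every edge, both endpoints lie together in some bag; and for every vertex, the bags containing it form a connected subtree. Here bags containing vertex b are not connected in the tree, so the decomposition is invalid.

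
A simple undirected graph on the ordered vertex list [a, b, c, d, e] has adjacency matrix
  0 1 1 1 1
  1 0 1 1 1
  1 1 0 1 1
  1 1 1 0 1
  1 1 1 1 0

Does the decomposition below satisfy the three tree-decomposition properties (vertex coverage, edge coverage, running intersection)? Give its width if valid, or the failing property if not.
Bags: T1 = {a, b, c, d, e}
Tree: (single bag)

Every vertex of G appears in some bag (union = {a, b, c, d, e}); every edge is covered by a bag; and for each vertex v the set of bags containing v is connected in the bag tree. The decomposition is therefore valid. The largest bag has 5 vertices, so the width is 4.

Yes; width 4.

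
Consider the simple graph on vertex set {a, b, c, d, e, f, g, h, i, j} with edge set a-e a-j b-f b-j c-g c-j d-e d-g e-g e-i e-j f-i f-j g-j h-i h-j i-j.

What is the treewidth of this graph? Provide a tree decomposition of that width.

Treewidth 2.
Bags: B1 = {e, i, j}  B2 = {e, g, j}  B3 = {d, e, g}  B4 = {h, i, j}  B5 = {a, e, j}  B6 = {c, g, j}  B7 = {f, i, j}  B8 = {b, f, j}
Tree: B1–B2, B2–B3, B1–B4, B2–B5, B2–B6, B4–B7, B7–B8

Every bag has size at most 3, so the width is 3 − 1 = 2 and tw(G) ≤ 2. Conversely, {d, e, g} is a clique of size 3, and the vertices of any clique must share a bag in every tree decomposition; so some bag has ≥ 3 vertices and tw(G) ≥ 2. Therefore the treewidth is 2.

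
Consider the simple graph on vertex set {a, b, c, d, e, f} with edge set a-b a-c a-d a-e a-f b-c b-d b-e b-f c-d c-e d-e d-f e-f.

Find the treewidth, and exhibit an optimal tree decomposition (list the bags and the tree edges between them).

Treewidth 4.
One optimal decomposition is:
Bags: B1 = {a, b, d, e, f}  B2 = {a, b, c, d, e}
Tree: B1–B2

The largest bag has 5 vertices, giving width 4; this decomposition certifies tw(G) ≤ 4. On the other hand G contains the 5-clique {a, b, c, d, e}. A clique must lie in a single bag of any decomposition, so no decomposition can have width below 4. Combining the bounds, tw(G) = 4.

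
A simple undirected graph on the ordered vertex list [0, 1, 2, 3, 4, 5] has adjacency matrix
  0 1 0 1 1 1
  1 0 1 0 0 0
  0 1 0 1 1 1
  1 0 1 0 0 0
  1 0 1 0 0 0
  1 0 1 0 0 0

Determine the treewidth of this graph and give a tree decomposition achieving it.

Treewidth 2.
Bags: B1 = {0, 2, 4}  B2 = {0, 2, 3}  B3 = {0, 1, 2}  B4 = {0, 2, 5}
Tree: B1–B2, B2–B3, B3–B4

Each bag holds 3 vertices, so the decomposition has width 2, which upper-bounds the treewidth. Since 0–4–2–3–0 is a cycle in G, G is not acyclic. Forests are exactly the graphs of treewidth ≤ 1, so tw(G) ≥ 2. Therefore the treewidth is 2.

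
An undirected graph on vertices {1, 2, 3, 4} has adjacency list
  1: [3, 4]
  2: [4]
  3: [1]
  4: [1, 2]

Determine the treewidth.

1

A width-1 tree decomposition is:
Bags: B1 = {2, 4}  B2 = {1, 4}  B3 = {1, 3}
Tree: B1–B2, B2–B3
The largest bag has 2 vertices, giving width 1; this decomposition certifies tw(G) ≤ 1. Since G has at least one edge (e.g. 2–4), it is not an edgeless graph, so tw(G) ≥ 1. Combining the bounds, tw(G) = 1.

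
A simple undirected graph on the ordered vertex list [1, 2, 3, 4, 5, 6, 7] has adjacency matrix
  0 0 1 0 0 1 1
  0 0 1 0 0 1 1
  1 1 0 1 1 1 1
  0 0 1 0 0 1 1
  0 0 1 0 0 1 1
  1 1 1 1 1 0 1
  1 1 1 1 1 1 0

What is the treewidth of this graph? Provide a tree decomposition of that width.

Treewidth 3.
One such decomposition:
Bags: B1 = {3, 5, 6, 7}  B2 = {3, 4, 6, 7}  B3 = {1, 3, 6, 7}  B4 = {2, 3, 6, 7}
Tree: B1–B2, B2–B3, B1–B4

Every bag has size at most 4, so the width is 4 − 1 = 3 and tw(G) ≤ 3. Conversely, {1, 3, 6, 7} is a clique of size 4, and the vertices of any clique must share a bag in every tree decomposition; so some bag has ≥ 4 vertices and tw(G) ≥ 3. The upper and lower bounds meet at 3, so that is the treewidth.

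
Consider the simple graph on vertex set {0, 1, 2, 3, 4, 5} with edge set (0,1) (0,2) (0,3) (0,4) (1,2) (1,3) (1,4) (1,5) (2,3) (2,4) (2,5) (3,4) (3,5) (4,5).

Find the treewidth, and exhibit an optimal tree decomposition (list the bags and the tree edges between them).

Treewidth 4.
One such decomposition:
Bags: B1 = {1, 2, 3, 4, 5}  B2 = {0, 1, 2, 3, 4}
Tree: B1–B2

Every bag has size at most 5, so the width is 5 − 1 = 4 and tw(G) ≤ 4. Conversely, {0, 1, 2, 3, 4} is a clique of size 5, and the vertices of any clique must share a bag in every tree decomposition; so some bag has ≥ 5 vertices and tw(G) ≥ 4. Therefore the treewidth is 4.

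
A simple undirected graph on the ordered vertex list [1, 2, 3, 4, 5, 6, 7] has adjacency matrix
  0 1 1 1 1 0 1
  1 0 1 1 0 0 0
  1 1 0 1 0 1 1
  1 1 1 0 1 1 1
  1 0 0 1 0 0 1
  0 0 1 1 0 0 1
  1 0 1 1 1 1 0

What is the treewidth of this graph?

3

A width-3 tree decomposition is:
Bags: B1 = {3, 4, 6, 7}  B2 = {1, 3, 4, 7}  B3 = {1, 2, 3, 4}  B4 = {1, 4, 5, 7}
Tree: B1–B2, B2–B3, B2–B4
Each bag holds 4 vertices, so the decomposition has width 3, which upper-bounds the treewidth. On the other hand G contains the 4-clique {1, 2, 3, 4}. A clique must lie in a single bag of any decomposition, so no decomposition can have width below 3. Hence tw(G) = 3 exactly.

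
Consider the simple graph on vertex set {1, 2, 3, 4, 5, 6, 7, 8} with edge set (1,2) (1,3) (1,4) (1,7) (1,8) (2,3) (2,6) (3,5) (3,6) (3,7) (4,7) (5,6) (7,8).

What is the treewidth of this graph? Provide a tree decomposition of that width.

Treewidth 2.
One such decomposition:
Bags: B1 = {1, 2, 3}  B2 = {1, 3, 7}  B3 = {1, 4, 7}  B4 = {1, 7, 8}  B5 = {2, 3, 6}  B6 = {3, 5, 6}
Tree: B1–B2, B2–B3, B3–B4, B1–B5, B5–B6

The largest bag has 3 vertices, giving width 2; this decomposition certifies tw(G) ≤ 2. For the lower bound, the 3 vertices {1, 2, 3} are pairwise adjacent, and any tree decomposition puts a clique entirely inside one bag — forcing width ≥ 2. Combining the bounds, tw(G) = 2.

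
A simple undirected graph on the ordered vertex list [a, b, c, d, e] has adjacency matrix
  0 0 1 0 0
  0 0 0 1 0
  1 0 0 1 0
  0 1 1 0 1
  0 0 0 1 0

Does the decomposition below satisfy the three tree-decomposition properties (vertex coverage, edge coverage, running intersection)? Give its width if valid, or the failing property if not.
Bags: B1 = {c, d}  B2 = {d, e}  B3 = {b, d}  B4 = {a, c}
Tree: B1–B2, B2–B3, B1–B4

Every vertex of G appears in some bag (union = {a, b, c, d, e}); every edge is covered by a bag; and for each vertex v the set of bags containing v is connected in the bag tree. The decomposition is therefore valid. The largest bag has 2 vertices, so the width is 1.

Yes; width 1.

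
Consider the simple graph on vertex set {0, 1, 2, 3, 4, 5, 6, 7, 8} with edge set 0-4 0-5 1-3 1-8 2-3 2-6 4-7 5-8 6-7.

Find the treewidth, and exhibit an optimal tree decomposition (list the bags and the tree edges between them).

Each bag holds 3 vertices, so the decomposition has width 2, which upper-bounds the treewidth. For the lower bound, G contains the cycle 6–2–3–1–8–5–0–4–7–6, so G is not a forest; only forests have treewidth ≤ 1, hence tw(G) ≥ 2. Hence tw(G) = 2 exactly.

Treewidth 2.
One optimal decomposition is:
Bags: B1 = {2, 3, 6}  B2 = {1, 3, 6}  B3 = {1, 6, 8}  B4 = {5, 6, 8}  B5 = {0, 5, 6}  B6 = {0, 4, 6}  B7 = {4, 6, 7}
Tree: B1–B2, B2–B3, B3–B4, B4–B5, B5–B6, B6–B7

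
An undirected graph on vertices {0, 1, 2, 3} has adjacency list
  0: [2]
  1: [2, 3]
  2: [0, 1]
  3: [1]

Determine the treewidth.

1

A width-1 tree decomposition is:
Bags: B1 = {1, 3}  B2 = {1, 2}  B3 = {0, 2}
Tree: B1–B2, B2–B3
Each bag holds 2 vertices, so the decomposition has width 1, which upper-bounds the treewidth. G has an edge, so its treewidth is at least 1. The upper and lower bounds meet at 1, so that is the treewidth.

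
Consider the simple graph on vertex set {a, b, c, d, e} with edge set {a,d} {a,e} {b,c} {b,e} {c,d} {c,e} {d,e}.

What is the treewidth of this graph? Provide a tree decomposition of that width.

The largest bag has 3 vertices, giving width 2; this decomposition certifies tw(G) ≤ 2. For the lower bound, the 3 vertices {c, d, e} are pairwise adjacent, and any tree decomposition puts a clique entirely inside one bag — forcing width ≥ 2. Therefore the treewidth is 2.

Treewidth 2.
One optimal decomposition is:
Bags: B1 = {c, d, e}  B2 = {a, d, e}  B3 = {b, c, e}
Tree: B1–B2, B1–B3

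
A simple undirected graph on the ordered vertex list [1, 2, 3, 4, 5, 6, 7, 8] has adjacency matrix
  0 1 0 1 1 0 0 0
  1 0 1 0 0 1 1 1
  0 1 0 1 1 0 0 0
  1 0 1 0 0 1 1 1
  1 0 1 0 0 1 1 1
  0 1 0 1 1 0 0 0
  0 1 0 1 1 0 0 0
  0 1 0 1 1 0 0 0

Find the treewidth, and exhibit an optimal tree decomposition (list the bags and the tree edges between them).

Treewidth 3.
Bags: B1 = {2, 3, 4, 5}  B2 = {2, 4, 5, 7}  B3 = {2, 4, 5, 6}  B4 = {1, 2, 4, 5}  B5 = {2, 4, 5, 8}
Tree: B1–B2, B2–B3, B3–B4, B4–B5

Every bag has size at most 4, so the width is 4 − 1 = 3 and tw(G) ≤ 3. For the lower bound: the 4 vertex sets {2,3}, {5,7}, {4}, {6} are disjoint, each induces a connected subgraph, and every pair is joined by at least one edge of G. Contracting each set to a single vertex therefore yields K_{4} as a minor, and since treewidth is minor-monotone, tw(G) ≥ tw(K_{4}) = 3. Combining the bounds, tw(G) = 3.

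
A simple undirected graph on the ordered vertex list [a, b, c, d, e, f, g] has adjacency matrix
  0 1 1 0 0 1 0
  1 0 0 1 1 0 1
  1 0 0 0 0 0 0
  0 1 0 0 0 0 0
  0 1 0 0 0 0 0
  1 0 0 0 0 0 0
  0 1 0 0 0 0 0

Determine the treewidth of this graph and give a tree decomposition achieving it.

Treewidth 1.
One optimal decomposition is:
Bags: B1 = {a, f}  B2 = {a, b}  B3 = {b, e}  B4 = {a, c}  B5 = {b, g}  B6 = {b, d}
Tree: B1–B2, B2–B3, B1–B4, B2–B5, B5–B6

Every bag has size at most 2, so the width is 2 − 1 = 1 and tw(G) ≤ 1. Any graph with an edge has treewidth ≥ 1, and G has the edge a–f. Hence tw(G) = 1 exactly.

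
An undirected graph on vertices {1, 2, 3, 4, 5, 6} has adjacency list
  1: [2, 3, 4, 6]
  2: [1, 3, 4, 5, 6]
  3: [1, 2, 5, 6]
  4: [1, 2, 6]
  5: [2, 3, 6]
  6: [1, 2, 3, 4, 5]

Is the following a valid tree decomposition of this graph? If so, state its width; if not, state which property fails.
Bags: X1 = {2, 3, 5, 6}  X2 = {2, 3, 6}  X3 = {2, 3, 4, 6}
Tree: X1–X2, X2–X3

No — vertex 1 appears in no bag.

A tree decomposition must satisfy three properties: every vertex lies in some bag; for every edge, both endpoints lie together in some bag; and for every vertex, the bags containing it form a connected subtree. Here vertex 1 appears in no bag, so the decomposition is invalid.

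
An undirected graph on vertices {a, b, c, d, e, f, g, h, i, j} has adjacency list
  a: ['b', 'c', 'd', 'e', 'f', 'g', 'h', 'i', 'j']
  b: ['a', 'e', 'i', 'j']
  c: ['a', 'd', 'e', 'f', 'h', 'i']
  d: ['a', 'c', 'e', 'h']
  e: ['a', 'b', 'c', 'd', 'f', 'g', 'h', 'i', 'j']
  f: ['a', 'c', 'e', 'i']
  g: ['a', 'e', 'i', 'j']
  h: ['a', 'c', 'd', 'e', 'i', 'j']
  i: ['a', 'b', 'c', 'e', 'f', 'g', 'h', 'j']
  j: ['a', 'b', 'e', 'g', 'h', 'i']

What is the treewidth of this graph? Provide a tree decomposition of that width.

The largest bag has 5 vertices, giving width 4; this decomposition certifies tw(G) ≤ 4. Conversely, {a, c, d, e, h} is a clique of size 5, and the vertices of any clique must share a bag in every tree decomposition; so some bag has ≥ 5 vertices and tw(G) ≥ 4. Therefore the treewidth is 4.

Treewidth 4.
Bags: B1 = {a, e, h, i, j}  B2 = {a, c, e, h, i}  B3 = {a, b, e, i, j}  B4 = {a, c, e, f, i}  B5 = {a, c, d, e, h}  B6 = {a, e, g, i, j}
Tree: B1–B2, B1–B3, B2–B4, B2–B5, B1–B6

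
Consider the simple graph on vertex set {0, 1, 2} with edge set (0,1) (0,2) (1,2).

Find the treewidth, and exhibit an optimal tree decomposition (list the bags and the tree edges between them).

A single bag containing all 3 vertices is trivially a valid decomposition of width 2. For the lower bound, the 3 vertices {0, 1, 2} are pairwise adjacent, and any tree decomposition puts a clique entirely inside one bag — forcing width ≥ 2. Combining the bounds, tw(G) = 2.

Treewidth 2.
One such decomposition:
Bags: B1 = {0, 1, 2}
Tree: (single bag)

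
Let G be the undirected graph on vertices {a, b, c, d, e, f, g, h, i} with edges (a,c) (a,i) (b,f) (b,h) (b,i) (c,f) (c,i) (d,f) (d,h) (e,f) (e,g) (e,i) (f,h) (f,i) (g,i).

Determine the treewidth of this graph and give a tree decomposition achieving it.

Treewidth 2.
One such decomposition:
Bags: B1 = {b, f, i}  B2 = {b, f, h}  B3 = {c, f, i}  B4 = {e, f, i}  B5 = {e, g, i}  B6 = {d, f, h}  B7 = {a, c, i}
Tree: B1–B2, B1–B3, B3–B4, B4–B5, B2–B6, B3–B7

Each bag holds 3 vertices, so the decomposition has width 2, which upper-bounds the treewidth. On the other hand G contains the 3-clique {e, g, i}. A clique must lie in a single bag of any decomposition, so no decomposition can have width below 2. The upper and lower bounds meet at 2, so that is the treewidth.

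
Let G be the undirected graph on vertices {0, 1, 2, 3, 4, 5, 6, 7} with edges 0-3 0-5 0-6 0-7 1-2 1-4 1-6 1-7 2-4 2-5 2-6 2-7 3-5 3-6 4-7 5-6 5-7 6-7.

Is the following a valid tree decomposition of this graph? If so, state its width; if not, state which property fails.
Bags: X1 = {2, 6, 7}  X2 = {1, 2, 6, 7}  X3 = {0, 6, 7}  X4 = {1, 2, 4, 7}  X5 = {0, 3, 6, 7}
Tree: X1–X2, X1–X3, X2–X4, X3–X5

A tree decomposition must satisfy three properties: every vertex lies in some bag; for every edge, both endpoints lie together in some bag; and for every vertex, the bags containing it form a connected subtree. Here vertex 5 appears in no bag, so the decomposition is invalid.

No — vertex 5 appears in no bag.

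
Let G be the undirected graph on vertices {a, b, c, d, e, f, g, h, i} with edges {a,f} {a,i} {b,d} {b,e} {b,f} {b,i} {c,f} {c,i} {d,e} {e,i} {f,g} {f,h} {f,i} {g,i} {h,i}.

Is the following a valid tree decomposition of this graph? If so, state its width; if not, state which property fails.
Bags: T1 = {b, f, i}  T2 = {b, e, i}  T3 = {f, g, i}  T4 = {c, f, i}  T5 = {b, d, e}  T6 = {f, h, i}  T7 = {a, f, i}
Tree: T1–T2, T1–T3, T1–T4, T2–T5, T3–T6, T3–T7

Yes; width 2.

Every vertex of G appears in some bag (union = {a, b, c, d, e, f, g, h, i}); every edge is covered by a bag; and for each vertex v the set of bags containing v is connected in the bag tree. The decomposition is therefore valid. The largest bag has 3 vertices, so the width is 2.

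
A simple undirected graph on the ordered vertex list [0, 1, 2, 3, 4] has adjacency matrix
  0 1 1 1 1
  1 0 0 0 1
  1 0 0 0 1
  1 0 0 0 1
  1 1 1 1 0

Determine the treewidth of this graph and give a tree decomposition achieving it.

Every bag has size at most 3, so the width is 3 − 1 = 2 and tw(G) ≤ 2. Conversely, {0, 1, 4} is a clique of size 3, and the vertices of any clique must share a bag in every tree decomposition; so some bag has ≥ 3 vertices and tw(G) ≥ 2. Therefore the treewidth is 2.

Treewidth 2.
Bags: B1 = {0, 3, 4}  B2 = {0, 1, 4}  B3 = {0, 2, 4}
Tree: B1–B2, B2–B3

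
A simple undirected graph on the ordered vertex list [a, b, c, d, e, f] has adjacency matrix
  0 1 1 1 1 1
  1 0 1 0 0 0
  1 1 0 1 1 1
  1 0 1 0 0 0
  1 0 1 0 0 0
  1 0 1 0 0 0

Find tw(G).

2

A width-2 tree decomposition is:
Bags: B1 = {a, b, c}  B2 = {a, c, e}  B3 = {a, c, f}  B4 = {a, c, d}
Tree: B1–B2, B2–B3, B1–B4
The largest bag has 3 vertices, giving width 2; this decomposition certifies tw(G) ≤ 2. On the other hand G contains the 3-clique {a, c, d}. A clique must lie in a single bag of any decomposition, so no decomposition can have width below 2. Hence tw(G) = 2 exactly.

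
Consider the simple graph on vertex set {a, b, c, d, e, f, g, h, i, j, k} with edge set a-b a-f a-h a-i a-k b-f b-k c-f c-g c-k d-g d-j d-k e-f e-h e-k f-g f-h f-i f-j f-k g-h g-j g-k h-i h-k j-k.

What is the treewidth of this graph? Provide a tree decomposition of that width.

The largest bag has 4 vertices, giving width 3; this decomposition certifies tw(G) ≤ 3. Conversely, {d, g, j, k} is a clique of size 4, and the vertices of any clique must share a bag in every tree decomposition; so some bag has ≥ 4 vertices and tw(G) ≥ 3. Hence tw(G) = 3 exactly.

Treewidth 3.
One such decomposition:
Bags: B1 = {a, f, h, k}  B2 = {a, b, f, k}  B3 = {f, g, h, k}  B4 = {c, f, g, k}  B5 = {a, f, h, i}  B6 = {f, g, j, k}  B7 = {d, g, j, k}  B8 = {e, f, h, k}
Tree: B1–B2, B1–B3, B3–B4, B1–B5, B3–B6, B6–B7, B3–B8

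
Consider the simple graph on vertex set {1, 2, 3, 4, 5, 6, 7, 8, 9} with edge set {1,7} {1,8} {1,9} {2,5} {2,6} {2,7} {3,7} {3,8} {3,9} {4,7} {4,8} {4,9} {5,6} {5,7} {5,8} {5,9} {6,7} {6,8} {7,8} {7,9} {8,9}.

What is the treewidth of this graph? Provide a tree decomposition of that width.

Treewidth 3.
One such decomposition:
Bags: B1 = {2, 5, 6, 7}  B2 = {5, 6, 7, 8}  B3 = {5, 7, 8, 9}  B4 = {4, 7, 8, 9}  B5 = {3, 7, 8, 9}  B6 = {1, 7, 8, 9}
Tree: B1–B2, B2–B3, B3–B4, B3–B5, B3–B6

Every bag has size at most 4, so the width is 4 − 1 = 3 and tw(G) ≤ 3. Conversely, {1, 7, 8, 9} is a clique of size 4, and the vertices of any clique must share a bag in every tree decomposition; so some bag has ≥ 4 vertices and tw(G) ≥ 3. Combining the bounds, tw(G) = 3.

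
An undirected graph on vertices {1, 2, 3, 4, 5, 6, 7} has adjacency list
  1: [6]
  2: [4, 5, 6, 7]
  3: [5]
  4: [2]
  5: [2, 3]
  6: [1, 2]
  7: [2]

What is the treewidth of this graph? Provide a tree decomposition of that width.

Treewidth 1.
One optimal decomposition is:
Bags: B1 = {2, 7}  B2 = {2, 4}  B3 = {2, 6}  B4 = {1, 6}  B5 = {2, 5}  B6 = {3, 5}
Tree: B1–B2, B1–B3, B3–B4, B3–B5, B5–B6

Every bag has size at most 2, so the width is 2 − 1 = 1 and tw(G) ≤ 1. G has an edge, so its treewidth is at least 1. Therefore the treewidth is 1.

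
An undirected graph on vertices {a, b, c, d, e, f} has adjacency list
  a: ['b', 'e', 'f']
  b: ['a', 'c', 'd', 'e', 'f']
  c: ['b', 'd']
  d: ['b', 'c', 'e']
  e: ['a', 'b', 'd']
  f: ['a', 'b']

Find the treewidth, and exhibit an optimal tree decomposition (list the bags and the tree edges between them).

The largest bag has 3 vertices, giving width 2; this decomposition certifies tw(G) ≤ 2. Conversely, {b, d, e} is a clique of size 3, and the vertices of any clique must share a bag in every tree decomposition; so some bag has ≥ 3 vertices and tw(G) ≥ 2. Hence tw(G) = 2 exactly.

Treewidth 2.
One such decomposition:
Bags: B1 = {b, d, e}  B2 = {a, b, e}  B3 = {b, c, d}  B4 = {a, b, f}
Tree: B1–B2, B1–B3, B2–B4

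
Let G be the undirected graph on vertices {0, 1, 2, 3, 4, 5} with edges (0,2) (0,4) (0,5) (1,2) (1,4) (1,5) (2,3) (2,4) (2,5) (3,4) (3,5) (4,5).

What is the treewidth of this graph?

3

A width-3 tree decomposition is:
Bags: B1 = {0, 2, 4, 5}  B2 = {1, 2, 4, 5}  B3 = {2, 3, 4, 5}
Tree: B1–B2, B2–B3
Each bag holds 4 vertices, so the decomposition has width 3, which upper-bounds the treewidth. On the other hand G contains the 4-clique {0, 2, 4, 5}. A clique must lie in a single bag of any decomposition, so no decomposition can have width below 3. Therefore the treewidth is 3.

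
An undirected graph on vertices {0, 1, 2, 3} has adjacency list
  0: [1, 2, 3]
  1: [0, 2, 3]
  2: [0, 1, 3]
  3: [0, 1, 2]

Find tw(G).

3

A width-3 tree decomposition is:
Bags: B1 = {0, 1, 2, 3}
Tree: (single bag)
A single bag containing all 4 vertices is trivially a valid decomposition of width 3. On the other hand G contains the 4-clique {0, 1, 2, 3}. A clique must lie in a single bag of any decomposition, so no decomposition can have width below 3. Therefore the treewidth is 3.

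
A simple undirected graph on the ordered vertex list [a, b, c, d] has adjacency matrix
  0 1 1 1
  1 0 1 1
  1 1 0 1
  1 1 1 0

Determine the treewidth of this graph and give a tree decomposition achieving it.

With just one bag of size 4, the width is 4 − 1 = 3, so tw(G) ≤ 3. Conversely, {a, b, c, d} is a clique of size 4, and the vertices of any clique must share a bag in every tree decomposition; so some bag has ≥ 4 vertices and tw(G) ≥ 3. Combining the bounds, tw(G) = 3.

Treewidth 3.
One such decomposition:
Bags: B1 = {a, b, c, d}
Tree: (single bag)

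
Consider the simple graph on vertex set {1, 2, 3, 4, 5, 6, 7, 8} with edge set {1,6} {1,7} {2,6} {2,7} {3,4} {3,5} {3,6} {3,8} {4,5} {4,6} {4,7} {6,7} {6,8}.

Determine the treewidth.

A width-2 tree decomposition is:
Bags: B1 = {3, 4, 6}  B2 = {3, 6, 8}  B3 = {4, 6, 7}  B4 = {2, 6, 7}  B5 = {3, 4, 5}  B6 = {1, 6, 7}
Tree: B1–B2, B1–B3, B3–B4, B1–B5, B4–B6
Each bag holds 3 vertices, so the decomposition has width 2, which upper-bounds the treewidth. On the other hand G contains the 3-clique {3, 4, 5}. A clique must lie in a single bag of any decomposition, so no decomposition can have width below 2. Hence tw(G) = 2 exactly.

2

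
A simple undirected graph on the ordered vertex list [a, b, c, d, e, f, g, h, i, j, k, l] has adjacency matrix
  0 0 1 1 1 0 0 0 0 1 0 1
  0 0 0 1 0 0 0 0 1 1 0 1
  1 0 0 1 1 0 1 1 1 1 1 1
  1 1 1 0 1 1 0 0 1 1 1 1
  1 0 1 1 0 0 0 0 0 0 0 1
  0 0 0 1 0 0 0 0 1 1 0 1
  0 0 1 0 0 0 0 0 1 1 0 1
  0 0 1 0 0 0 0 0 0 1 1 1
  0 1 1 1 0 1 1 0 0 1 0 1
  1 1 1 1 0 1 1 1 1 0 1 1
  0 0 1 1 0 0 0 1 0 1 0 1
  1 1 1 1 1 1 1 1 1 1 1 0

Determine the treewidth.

4

A width-4 tree decomposition is:
Bags: B1 = {c, d, j, k, l}  B2 = {c, h, j, k, l}  B3 = {c, d, i, j, l}  B4 = {a, c, d, j, l}  B5 = {a, c, d, e, l}  B6 = {b, d, i, j, l}  B7 = {c, g, i, j, l}  B8 = {d, f, i, j, l}
Tree: B1–B2, B1–B3, B1–B4, B4–B5, B3–B6, B3–B7, B6–B8
Every bag has size at most 5, so the width is 5 − 1 = 4 and tw(G) ≤ 4. On the other hand G contains the 5-clique {a, c, d, j, l}. A clique must lie in a single bag of any decomposition, so no decomposition can have width below 4. Therefore the treewidth is 4.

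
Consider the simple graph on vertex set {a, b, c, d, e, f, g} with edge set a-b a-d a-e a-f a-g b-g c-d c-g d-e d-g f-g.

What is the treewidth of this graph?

2

A width-2 tree decomposition is:
Bags: B1 = {a, d, g}  B2 = {a, f, g}  B3 = {a, b, g}  B4 = {c, d, g}  B5 = {a, d, e}
Tree: B1–B2, B1–B3, B1–B4, B1–B5
Each bag holds 3 vertices, so the decomposition has width 2, which upper-bounds the treewidth. For the lower bound, the 3 vertices {c, d, g} are pairwise adjacent, and any tree decomposition puts a clique entirely inside one bag — forcing width ≥ 2. Therefore the treewidth is 2.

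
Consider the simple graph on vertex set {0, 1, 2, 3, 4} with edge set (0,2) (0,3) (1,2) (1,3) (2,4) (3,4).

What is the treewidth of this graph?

2

A width-2 tree decomposition is:
Bags: B1 = {2, 3, 4}  B2 = {0, 2, 3}  B3 = {1, 2, 3}
Tree: B1–B2, B2–B3
The largest bag has 3 vertices, giving width 2; this decomposition certifies tw(G) ≤ 2. Since 2–4–3–0–2 is a cycle in G, G is not acyclic. Forests are exactly the graphs of treewidth ≤ 1, so tw(G) ≥ 2. Combining the bounds, tw(G) = 2.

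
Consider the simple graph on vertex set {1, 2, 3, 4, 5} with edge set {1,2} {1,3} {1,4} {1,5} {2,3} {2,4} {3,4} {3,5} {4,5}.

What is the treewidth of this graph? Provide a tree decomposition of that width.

Each bag holds 4 vertices, so the decomposition has width 3, which upper-bounds the treewidth. For the lower bound, the 4 vertices {1, 2, 3, 4} are pairwise adjacent, and any tree decomposition puts a clique entirely inside one bag — forcing width ≥ 3. Hence tw(G) = 3 exactly.

Treewidth 3.
One such decomposition:
Bags: B1 = {1, 3, 4, 5}  B2 = {1, 2, 3, 4}
Tree: B1–B2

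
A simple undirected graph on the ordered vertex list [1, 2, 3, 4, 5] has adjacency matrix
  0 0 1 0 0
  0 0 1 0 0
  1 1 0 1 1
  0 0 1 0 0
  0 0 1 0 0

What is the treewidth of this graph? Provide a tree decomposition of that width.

The largest bag has 2 vertices, giving width 1; this decomposition certifies tw(G) ≤ 1. G has an edge, so its treewidth is at least 1. Therefore the treewidth is 1.

Treewidth 1.
One such decomposition:
Bags: B1 = {1, 3}  B2 = {3, 5}  B3 = {3, 4}  B4 = {2, 3}
Tree: B1–B2, B1–B3, B2–B4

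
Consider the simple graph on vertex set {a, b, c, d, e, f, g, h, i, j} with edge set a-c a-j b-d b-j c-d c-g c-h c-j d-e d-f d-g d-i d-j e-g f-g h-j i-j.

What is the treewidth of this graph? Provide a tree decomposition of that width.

Treewidth 2.
Bags: B1 = {a, c, j}  B2 = {c, d, j}  B3 = {c, d, g}  B4 = {d, i, j}  B5 = {b, d, j}  B6 = {c, h, j}  B7 = {d, e, g}  B8 = {d, f, g}
Tree: B1–B2, B2–B3, B2–B4, B2–B5, B1–B6, B3–B7, B3–B8

The largest bag has 3 vertices, giving width 2; this decomposition certifies tw(G) ≤ 2. For the lower bound, the 3 vertices {d, e, g} are pairwise adjacent, and any tree decomposition puts a clique entirely inside one bag — forcing width ≥ 2. Therefore the treewidth is 2.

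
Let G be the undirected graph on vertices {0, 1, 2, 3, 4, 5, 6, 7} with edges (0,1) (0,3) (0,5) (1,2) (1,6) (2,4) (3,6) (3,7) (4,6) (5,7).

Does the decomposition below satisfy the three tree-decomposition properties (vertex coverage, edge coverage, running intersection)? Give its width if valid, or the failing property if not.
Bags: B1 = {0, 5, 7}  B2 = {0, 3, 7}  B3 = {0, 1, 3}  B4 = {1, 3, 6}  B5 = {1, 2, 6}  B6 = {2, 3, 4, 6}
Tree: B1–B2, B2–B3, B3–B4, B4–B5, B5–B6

No — bags containing vertex 3 are not connected in the tree.

A tree decomposition must satisfy three properties: every vertex lies in some bag; for every edge, both endpoints lie together in some bag; and for every vertex, the bags containing it form a connected subtree. Here bags containing vertex 3 are not connected in the tree, so the decomposition is invalid.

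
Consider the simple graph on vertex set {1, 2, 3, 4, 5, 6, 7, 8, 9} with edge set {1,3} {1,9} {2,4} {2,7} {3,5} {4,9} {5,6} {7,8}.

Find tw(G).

A width-1 tree decomposition is:
Bags: B1 = {7, 8}  B2 = {2, 7}  B3 = {2, 4}  B4 = {4, 9}  B5 = {1, 9}  B6 = {1, 3}  B7 = {3, 5}  B8 = {5, 6}
Tree: B1–B2, B2–B3, B3–B4, B4–B5, B5–B6, B6–B7, B7–B8
Each bag holds 2 vertices, so the decomposition has width 1, which upper-bounds the treewidth. Any graph with an edge has treewidth ≥ 1, and G has the edge 8–7. Combining the bounds, tw(G) = 1.

1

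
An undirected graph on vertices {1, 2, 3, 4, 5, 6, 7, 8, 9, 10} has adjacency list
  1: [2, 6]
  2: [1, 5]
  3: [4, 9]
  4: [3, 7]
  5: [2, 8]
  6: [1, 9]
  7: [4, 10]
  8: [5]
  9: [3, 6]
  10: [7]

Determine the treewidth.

1

A width-1 tree decomposition is:
Bags: B1 = {5, 8}  B2 = {2, 5}  B3 = {1, 2}  B4 = {1, 6}  B5 = {6, 9}  B6 = {3, 9}  B7 = {3, 4}  B8 = {4, 7}  B9 = {7, 10}
Tree: B1–B2, B2–B3, B3–B4, B4–B5, B5–B6, B6–B7, B7–B8, B8–B9
Every bag has size at most 2, so the width is 2 − 1 = 1 and tw(G) ≤ 1. Since G has at least one edge (e.g. 8–5), it is not an edgeless graph, so tw(G) ≥ 1. Hence tw(G) = 1 exactly.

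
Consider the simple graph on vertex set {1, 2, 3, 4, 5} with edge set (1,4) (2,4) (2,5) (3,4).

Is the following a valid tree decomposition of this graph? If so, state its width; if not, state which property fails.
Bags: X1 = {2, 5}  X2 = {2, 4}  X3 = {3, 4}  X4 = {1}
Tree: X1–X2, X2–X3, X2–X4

A tree decomposition must satisfy three properties: every vertex lies in some bag; for every edge, both endpoints lie together in some bag; and for every vertex, the bags containing it form a connected subtree. Here edge (4,1) lies in no bag, so the decomposition is invalid.

No — edge (4,1) lies in no bag.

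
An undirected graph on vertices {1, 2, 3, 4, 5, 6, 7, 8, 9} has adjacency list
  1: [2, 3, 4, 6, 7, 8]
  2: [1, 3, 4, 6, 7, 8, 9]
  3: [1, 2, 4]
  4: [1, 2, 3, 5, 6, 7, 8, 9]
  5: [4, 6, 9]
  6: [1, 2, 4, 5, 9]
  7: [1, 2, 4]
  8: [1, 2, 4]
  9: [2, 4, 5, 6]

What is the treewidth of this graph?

3

A width-3 tree decomposition is:
Bags: B1 = {2, 4, 6, 9}  B2 = {1, 2, 4, 6}  B3 = {4, 5, 6, 9}  B4 = {1, 2, 4, 7}  B5 = {1, 2, 4, 8}  B6 = {1, 2, 3, 4}
Tree: B1–B2, B1–B3, B2–B4, B2–B5, B5–B6
The largest bag has 4 vertices, giving width 3; this decomposition certifies tw(G) ≤ 3. For the lower bound, the 4 vertices {1, 2, 4, 8} are pairwise adjacent, and any tree decomposition puts a clique entirely inside one bag — forcing width ≥ 3. The upper and lower bounds meet at 3, so that is the treewidth.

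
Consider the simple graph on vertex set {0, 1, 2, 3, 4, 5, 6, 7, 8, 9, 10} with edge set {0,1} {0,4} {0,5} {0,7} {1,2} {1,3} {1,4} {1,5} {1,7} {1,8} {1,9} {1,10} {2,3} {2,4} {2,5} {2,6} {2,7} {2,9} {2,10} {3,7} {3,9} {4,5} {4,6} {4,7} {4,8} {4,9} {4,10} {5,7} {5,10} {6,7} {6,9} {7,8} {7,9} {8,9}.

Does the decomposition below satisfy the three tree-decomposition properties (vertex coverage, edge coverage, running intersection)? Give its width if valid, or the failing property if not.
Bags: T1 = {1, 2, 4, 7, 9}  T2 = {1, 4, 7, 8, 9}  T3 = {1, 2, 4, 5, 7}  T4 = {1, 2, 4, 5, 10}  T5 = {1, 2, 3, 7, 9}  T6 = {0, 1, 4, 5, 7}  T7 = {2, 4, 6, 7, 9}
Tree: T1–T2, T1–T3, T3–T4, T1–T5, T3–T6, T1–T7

Yes; width 4.

Vertex coverage: the bags together contain {0, 1, 2, 3, 4, 5, 6, 7, 8, 9, 10}, the full vertex set. Edge coverage: each edge of G has both endpoints in at least one bag. Running intersection: for every vertex, the bags containing it form a connected subtree. All three properties hold, so this is a valid tree decomposition of width max|bag| − 1 = 4, and hence tw(G) ≤ 4.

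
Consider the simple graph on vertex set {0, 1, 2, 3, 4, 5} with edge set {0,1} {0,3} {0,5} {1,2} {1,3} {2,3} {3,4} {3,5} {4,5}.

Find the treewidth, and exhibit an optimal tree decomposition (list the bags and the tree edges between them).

Treewidth 2.
One such decomposition:
Bags: B1 = {0, 1, 3}  B2 = {0, 3, 5}  B3 = {3, 4, 5}  B4 = {1, 2, 3}
Tree: B1–B2, B2–B3, B1–B4

Every bag has size at most 3, so the width is 3 − 1 = 2 and tw(G) ≤ 2. For the lower bound, the 3 vertices {0, 1, 3} are pairwise adjacent, and any tree decomposition puts a clique entirely inside one bag — forcing width ≥ 2. Hence tw(G) = 2 exactly.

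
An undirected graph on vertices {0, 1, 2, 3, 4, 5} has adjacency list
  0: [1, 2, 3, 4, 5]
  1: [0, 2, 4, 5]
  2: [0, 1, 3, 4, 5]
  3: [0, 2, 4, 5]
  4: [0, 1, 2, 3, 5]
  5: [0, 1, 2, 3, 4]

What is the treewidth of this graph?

A width-4 tree decomposition is:
Bags: B1 = {0, 2, 3, 4, 5}  B2 = {0, 1, 2, 4, 5}
Tree: B1–B2
Each bag holds 5 vertices, so the decomposition has width 4, which upper-bounds the treewidth. On the other hand G contains the 5-clique {0, 1, 2, 4, 5}. A clique must lie in a single bag of any decomposition, so no decomposition can have width below 4. Therefore the treewidth is 4.

4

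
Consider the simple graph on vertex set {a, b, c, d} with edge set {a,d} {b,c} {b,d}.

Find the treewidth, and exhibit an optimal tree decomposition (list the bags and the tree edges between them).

Every bag has size at most 2, so the width is 2 − 1 = 1 and tw(G) ≤ 1. Any graph with an edge has treewidth ≥ 1, and G has the edge a–d. The upper and lower bounds meet at 1, so that is the treewidth.

Treewidth 1.
One optimal decomposition is:
Bags: B1 = {a, d}  B2 = {b, d}  B3 = {b, c}
Tree: B1–B2, B2–B3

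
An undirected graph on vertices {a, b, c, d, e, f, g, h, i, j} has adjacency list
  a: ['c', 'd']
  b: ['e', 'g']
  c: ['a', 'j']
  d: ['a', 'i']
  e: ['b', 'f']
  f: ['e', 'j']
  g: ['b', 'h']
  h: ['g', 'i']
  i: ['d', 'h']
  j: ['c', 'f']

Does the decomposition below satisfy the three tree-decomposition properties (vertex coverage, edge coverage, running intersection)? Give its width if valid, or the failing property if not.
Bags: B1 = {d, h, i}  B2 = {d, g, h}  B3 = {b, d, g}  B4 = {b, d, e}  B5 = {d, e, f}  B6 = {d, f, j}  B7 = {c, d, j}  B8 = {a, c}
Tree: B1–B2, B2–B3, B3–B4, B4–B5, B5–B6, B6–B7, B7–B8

No — edge (d,a) lies in no bag.

A tree decomposition must satisfy three properties: every vertex lies in some bag; for every edge, both endpoints lie together in some bag; and for every vertex, the bags containing it form a connected subtree. Here edge (d,a) lies in no bag, so the decomposition is invalid.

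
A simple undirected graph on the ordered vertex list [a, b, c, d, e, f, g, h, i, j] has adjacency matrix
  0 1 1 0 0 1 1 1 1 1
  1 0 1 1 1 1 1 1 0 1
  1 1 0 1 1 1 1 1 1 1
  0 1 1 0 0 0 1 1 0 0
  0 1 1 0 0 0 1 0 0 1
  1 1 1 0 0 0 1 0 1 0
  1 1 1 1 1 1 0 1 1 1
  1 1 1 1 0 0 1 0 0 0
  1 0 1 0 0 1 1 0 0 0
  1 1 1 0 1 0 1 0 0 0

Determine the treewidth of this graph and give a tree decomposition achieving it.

Every bag has size at most 5, so the width is 5 − 1 = 4 and tw(G) ≤ 4. On the other hand G contains the 5-clique {b, c, d, g, h}. A clique must lie in a single bag of any decomposition, so no decomposition can have width below 4. Therefore the treewidth is 4.

Treewidth 4.
One optimal decomposition is:
Bags: B1 = {a, b, c, f, g}  B2 = {a, b, c, g, h}  B3 = {b, c, d, g, h}  B4 = {a, b, c, g, j}  B5 = {b, c, e, g, j}  B6 = {a, c, f, g, i}
Tree: B1–B2, B2–B3, B2–B4, B4–B5, B1–B6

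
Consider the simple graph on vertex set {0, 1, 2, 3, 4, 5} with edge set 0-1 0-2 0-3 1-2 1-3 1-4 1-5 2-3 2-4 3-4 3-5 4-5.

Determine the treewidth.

A width-3 tree decomposition is:
Bags: B1 = {1, 2, 3, 4}  B2 = {0, 1, 2, 3}  B3 = {1, 3, 4, 5}
Tree: B1–B2, B1–B3
The largest bag has 4 vertices, giving width 3; this decomposition certifies tw(G) ≤ 3. For the lower bound, the 4 vertices {0, 1, 2, 3} are pairwise adjacent, and any tree decomposition puts a clique entirely inside one bag — forcing width ≥ 3. Therefore the treewidth is 3.

3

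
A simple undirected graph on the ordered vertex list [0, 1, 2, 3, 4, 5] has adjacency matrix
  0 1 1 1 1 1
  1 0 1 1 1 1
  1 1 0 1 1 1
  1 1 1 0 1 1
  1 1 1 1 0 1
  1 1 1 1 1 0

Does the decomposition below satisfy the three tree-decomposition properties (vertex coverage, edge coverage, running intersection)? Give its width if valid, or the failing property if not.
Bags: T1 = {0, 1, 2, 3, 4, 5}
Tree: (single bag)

Every vertex of G appears in some bag (union = {0, 1, 2, 3, 4, 5}); every edge is covered by a bag; and for each vertex v the set of bags containing v is connected in the bag tree. The decomposition is therefore valid. The largest bag has 6 vertices, so the width is 5.

Yes; width 5.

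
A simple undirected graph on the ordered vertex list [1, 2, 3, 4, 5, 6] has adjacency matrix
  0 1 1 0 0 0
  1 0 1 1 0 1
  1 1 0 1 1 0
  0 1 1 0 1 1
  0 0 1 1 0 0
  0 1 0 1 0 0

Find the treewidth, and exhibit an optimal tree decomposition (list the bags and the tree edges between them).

Treewidth 2.
Bags: B1 = {2, 3, 4}  B2 = {1, 2, 3}  B3 = {2, 4, 6}  B4 = {3, 4, 5}
Tree: B1–B2, B1–B3, B1–B4

The largest bag has 3 vertices, giving width 2; this decomposition certifies tw(G) ≤ 2. Conversely, {1, 2, 3} is a clique of size 3, and the vertices of any clique must share a bag in every tree decomposition; so some bag has ≥ 3 vertices and tw(G) ≥ 2. Therefore the treewidth is 2.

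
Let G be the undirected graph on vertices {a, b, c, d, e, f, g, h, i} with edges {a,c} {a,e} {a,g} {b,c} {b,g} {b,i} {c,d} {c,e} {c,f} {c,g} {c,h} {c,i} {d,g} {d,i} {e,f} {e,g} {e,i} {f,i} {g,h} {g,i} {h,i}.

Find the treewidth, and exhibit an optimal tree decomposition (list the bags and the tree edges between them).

Each bag holds 4 vertices, so the decomposition has width 3, which upper-bounds the treewidth. Conversely, {a, c, e, g} is a clique of size 4, and the vertices of any clique must share a bag in every tree decomposition; so some bag has ≥ 4 vertices and tw(G) ≥ 3. Combining the bounds, tw(G) = 3.

Treewidth 3.
Bags: B1 = {b, c, g, i}  B2 = {c, d, g, i}  B3 = {c, e, g, i}  B4 = {a, c, e, g}  B5 = {c, e, f, i}  B6 = {c, g, h, i}
Tree: B1–B2, B1–B3, B3–B4, B3–B5, B2–B6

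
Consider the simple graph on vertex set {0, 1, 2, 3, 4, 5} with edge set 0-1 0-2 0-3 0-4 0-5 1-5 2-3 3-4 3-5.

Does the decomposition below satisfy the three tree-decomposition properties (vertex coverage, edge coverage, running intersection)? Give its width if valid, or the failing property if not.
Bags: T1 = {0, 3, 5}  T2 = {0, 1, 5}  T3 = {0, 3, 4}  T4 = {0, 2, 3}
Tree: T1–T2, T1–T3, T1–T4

Checking the three conditions: (i) the bags cover all of {0, 1, 2, 3, 4, 5}; (ii) for each edge, some bag contains both endpoints; (iii) the bags containing any fixed vertex form a subtree. All hold, so the decomposition is valid with width 3 − 1 = 2.

Yes; width 2.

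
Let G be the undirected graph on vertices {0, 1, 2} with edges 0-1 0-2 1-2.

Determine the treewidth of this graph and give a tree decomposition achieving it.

A single bag containing all 3 vertices is trivially a valid decomposition of width 2. Conversely, {0, 1, 2} is a clique of size 3, and the vertices of any clique must share a bag in every tree decomposition; so some bag has ≥ 3 vertices and tw(G) ≥ 2. The upper and lower bounds meet at 2, so that is the treewidth.

Treewidth 2.
One optimal decomposition is:
Bags: B1 = {0, 1, 2}
Tree: (single bag)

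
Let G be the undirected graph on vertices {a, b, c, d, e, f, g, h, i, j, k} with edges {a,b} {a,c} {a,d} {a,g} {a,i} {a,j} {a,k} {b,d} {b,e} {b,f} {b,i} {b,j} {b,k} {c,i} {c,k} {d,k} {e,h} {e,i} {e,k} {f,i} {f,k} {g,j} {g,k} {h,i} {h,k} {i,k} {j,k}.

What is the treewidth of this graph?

A width-3 tree decomposition is:
Bags: B1 = {a, b, j, k}  B2 = {a, b, i, k}  B3 = {a, b, d, k}  B4 = {b, e, i, k}  B5 = {e, h, i, k}  B6 = {a, g, j, k}  B7 = {b, f, i, k}  B8 = {a, c, i, k}
Tree: B1–B2, B1–B3, B2–B4, B4–B5, B1–B6, B4–B7, B2–B8
The largest bag has 4 vertices, giving width 3; this decomposition certifies tw(G) ≤ 3. Conversely, {a, g, j, k} is a clique of size 4, and the vertices of any clique must share a bag in every tree decomposition; so some bag has ≥ 4 vertices and tw(G) ≥ 3. Hence tw(G) = 3 exactly.

3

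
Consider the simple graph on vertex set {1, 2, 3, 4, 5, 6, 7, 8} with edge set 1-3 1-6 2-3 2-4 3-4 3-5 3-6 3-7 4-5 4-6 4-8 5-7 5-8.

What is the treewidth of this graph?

2

A width-2 tree decomposition is:
Bags: B1 = {2, 3, 4}  B2 = {3, 4, 5}  B3 = {3, 4, 6}  B4 = {3, 5, 7}  B5 = {1, 3, 6}  B6 = {4, 5, 8}
Tree: B1–B2, B2–B3, B2–B4, B3–B5, B2–B6
The largest bag has 3 vertices, giving width 2; this decomposition certifies tw(G) ≤ 2. For the lower bound, the 3 vertices {4, 5, 8} are pairwise adjacent, and any tree decomposition puts a clique entirely inside one bag — forcing width ≥ 2. The upper and lower bounds meet at 2, so that is the treewidth.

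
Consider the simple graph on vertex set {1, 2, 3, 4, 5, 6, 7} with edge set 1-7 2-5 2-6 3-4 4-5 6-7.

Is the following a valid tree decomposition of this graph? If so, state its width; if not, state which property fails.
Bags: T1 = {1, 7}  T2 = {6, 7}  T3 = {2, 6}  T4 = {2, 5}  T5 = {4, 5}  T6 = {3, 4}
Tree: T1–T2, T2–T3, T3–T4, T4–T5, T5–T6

Every vertex of G appears in some bag (union = {1, 2, 3, 4, 5, 6, 7}); every edge is covered by a bag; and for each vertex v the set of bags containing v is connected in the bag tree. The decomposition is therefore valid. The largest bag has 2 vertices, so the width is 1.

Yes; width 1.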